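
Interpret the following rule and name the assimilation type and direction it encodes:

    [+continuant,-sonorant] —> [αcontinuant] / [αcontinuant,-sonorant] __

The rule copies [continuant] (continuancy) from the environment onto the target fricatives; since [±continuant] encodes the stop/fricative manner contrast, the assimilating dimension is manner.
The conditioning segment sits to the left of the focus bar, meaning the trigger precedes the segment that changes — progressive assimilation.

progressive manner assimilation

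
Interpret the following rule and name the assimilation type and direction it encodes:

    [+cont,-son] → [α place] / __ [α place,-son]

The shared variable α links the value of the place features (abbreviated [place]) on the target to the same value on the neighbouring segment, so place is the feature that assimilates.
Since the environment is written after the underscore, the trigger follows the target; the direction is regressive.

regressive place assimilation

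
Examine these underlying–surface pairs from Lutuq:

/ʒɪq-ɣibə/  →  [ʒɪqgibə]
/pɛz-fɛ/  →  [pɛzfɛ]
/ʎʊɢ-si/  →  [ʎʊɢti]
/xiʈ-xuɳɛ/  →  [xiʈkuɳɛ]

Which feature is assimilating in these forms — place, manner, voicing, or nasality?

manner

The segment that alternates is /ɣ/, which surfaces as [g] when adjacent to /q/.
The change fricative → stop matches the manner of the preceding /q/, identifying this as manner assimilation.
The other alternating forms pattern the same way: /s/ → [t] after /ɢ/ (fricative → stop, matching a stop); /x/ → [k] after /ʈ/ (fricative → stop, matching a stop) — only manner changes, and always toward the preceding segment.
No alternation appears in [pɛzfɛ]: there the adjacent consonants already agree in manner (/f/ and /z/ are both fricatives), so this form is consistent with the same rule.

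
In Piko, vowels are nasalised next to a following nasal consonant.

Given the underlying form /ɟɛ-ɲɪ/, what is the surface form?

[ɟɛ̃ɲɪ]

/ɛ/ sits next to the nasal /ɲ/ and is therefore nasalised to [ɛ̃].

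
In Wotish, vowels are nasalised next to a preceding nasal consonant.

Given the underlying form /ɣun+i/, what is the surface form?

/i/ sits next to the nasal /n/ and is therefore nasalised to [ĩ].

[ɣunĩ]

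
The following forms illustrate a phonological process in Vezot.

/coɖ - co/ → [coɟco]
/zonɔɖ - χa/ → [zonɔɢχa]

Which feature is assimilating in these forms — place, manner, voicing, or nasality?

Comparing underlying and surface forms, /ɖ/ → [ɟ] is the alternation; the neighbouring /c/ is constant.
/ɖ/ is retroflex while /c/ is palatal; the output [ɟ] is palatal, matching the trigger — so the feature that spreads is place.
The same holds elsewhere in the data: /ɖ/ → [ɢ] before /χ/ (retroflex → uvular, matching uvular) — only place changes, and always toward the following segment.

place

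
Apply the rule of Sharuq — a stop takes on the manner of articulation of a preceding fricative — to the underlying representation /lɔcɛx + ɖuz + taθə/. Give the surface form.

[lɔcɛxʐuzsaθə]

/ɖ/ is a voiced retroflex stop. The preceding trigger /x/ is a fricative, so /ɖ/ must become a fricative as well.
Changing only its manner to fricative gives [ʐ] — the voiced retroflex fricative.
At the second juncture, /t/ likewise becomes [s] adjacent to /z/.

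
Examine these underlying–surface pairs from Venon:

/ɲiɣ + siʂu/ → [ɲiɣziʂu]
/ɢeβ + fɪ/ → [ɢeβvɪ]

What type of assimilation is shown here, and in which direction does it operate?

progressive voicing assimilation

Comparing underlying and surface forms, /s/ → [z] is the alternation; the neighbouring /ɣ/ is constant.
The change voiceless → voiced matches the voicing of the preceding /ɣ/, identifying this as voicing assimilation.
Place and manner are unchanged, so the assimilation is partial, not total.
The other alternating form patterns the same way: /f/ → [v] after /β/ (voiceless → voiced, matching voiced) — only voicing changes, and always toward the preceding segment.
The trigger is the preceding segment, so the direction is progressive (perseverative).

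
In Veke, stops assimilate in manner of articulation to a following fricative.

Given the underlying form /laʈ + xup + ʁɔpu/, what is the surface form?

The rule targets /ʈ/ (voiceless retroflex stop), which sits before the trigger /x/ (fricative).
The voiceless retroflex fricative is [ʂ], so /ʈ/ → [ʂ].
The same rule applies at the second boundary: /p/ → [ɸ] next to /ʁ/.

[laʂxuɸʁɔpu]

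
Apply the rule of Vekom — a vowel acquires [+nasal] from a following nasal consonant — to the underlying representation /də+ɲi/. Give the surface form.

/ə/ sits next to the nasal /ɲ/ and is therefore nasalised to [ə̃].

[də̃ɲi]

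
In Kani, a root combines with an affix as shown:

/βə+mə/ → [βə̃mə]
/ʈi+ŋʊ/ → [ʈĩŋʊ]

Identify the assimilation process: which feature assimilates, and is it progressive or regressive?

regressive nasality assimilation (vowel nasalisation)

The vowel /ə/ surfaces as nasalised [ə̃] next to the following nasal /m/ — it has acquired the [+nasal] feature of its neighbour.
Likewise in the remaining data: /i/ → [ĩ] before /ŋ/ — each time a vowel is nasalised next to a following nasal.
Because the conditioning nasal is to the right of the vowel that changes, the process is regressive (anticipatory).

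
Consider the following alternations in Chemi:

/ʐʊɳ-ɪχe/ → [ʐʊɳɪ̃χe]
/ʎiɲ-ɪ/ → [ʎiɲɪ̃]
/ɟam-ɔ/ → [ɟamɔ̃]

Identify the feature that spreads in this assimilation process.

nasality

The vowel /ɪ/ surfaces as nasalised [ɪ̃] next to the preceding nasal /ɳ/ — it has acquired the [+nasal] feature of its neighbour.
Likewise in the remaining data: /ɪ/ → [ɪ̃] after /ɲ/; /ɔ/ → [ɔ̃] after /m/ — each time a vowel is nasalised next to a preceding nasal.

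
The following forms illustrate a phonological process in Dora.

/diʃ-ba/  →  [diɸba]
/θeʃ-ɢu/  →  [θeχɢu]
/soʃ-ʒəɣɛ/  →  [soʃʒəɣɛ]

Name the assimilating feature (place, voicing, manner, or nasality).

The segment that alternates is /ʃ/, which surfaces as [ɸ] when adjacent to /b/.
The change postalveolar → bilabial matches the place of the following /b/, identifying this as place assimilation.
The same holds elsewhere in the data: /ʃ/ → [χ] before /ɢ/ (postalveolar → uvular, matching uvular) — only place changes, and always toward the following segment.
No alternation appears in [soʃʒəɣɛ]: there the adjacent consonants already agree in place (/ʃ/ and /ʒ/ are both postalveolar), so this form is consistent with the same rule.

place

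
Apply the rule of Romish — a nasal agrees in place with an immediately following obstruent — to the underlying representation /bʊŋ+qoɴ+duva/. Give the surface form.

[bʊɴqonduva]

/ŋ/ is a voiced velar nasal. The following trigger /q/ is uvular, so /ŋ/ must become uvular as well.
Changing only its place to uvular gives [ɴ] — the voiced uvular nasal.
The same rule applies at the second boundary: /ɴ/ → [n] next to /d/.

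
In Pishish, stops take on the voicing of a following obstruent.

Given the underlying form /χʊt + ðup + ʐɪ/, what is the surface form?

[χʊdðubʐɪ]

/t/ is a voiceless alveolar stop. The following trigger /ð/ is voiced, so /t/ must become voiced as well.
Changing only its voicing to voiced gives [d] — the voiced alveolar stop.
The same rule applies at the second boundary: /p/ → [b] next to /ʐ/.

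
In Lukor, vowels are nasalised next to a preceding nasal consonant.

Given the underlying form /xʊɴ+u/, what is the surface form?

[xʊɴũ]

/u/ sits next to the nasal /ɴ/ and is therefore nasalised to [ũ].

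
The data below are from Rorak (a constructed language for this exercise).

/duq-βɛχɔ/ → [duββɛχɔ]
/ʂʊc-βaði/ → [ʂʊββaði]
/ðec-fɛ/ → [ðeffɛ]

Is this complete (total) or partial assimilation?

total assimilation

Underlying /q/ is realised as [β] next to /β/; /β/ itself does not change.
The output [β] is identical to the trigger /β/ — every feature (place, manner, voicing) has been copied — so this is total assimilation.
The other forms behave the same way: /c/ → [β] before /β/; /c/ → [f] before /f/ — in each case the output is a copy of the following consonant.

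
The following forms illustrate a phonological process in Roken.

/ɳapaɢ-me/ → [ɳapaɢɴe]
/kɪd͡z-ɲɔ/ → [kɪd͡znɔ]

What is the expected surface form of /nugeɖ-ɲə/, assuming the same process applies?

[nugeɖɳə]

The data show progressive place assimilation: /m/ → [ɴ] after /ɢ/; /ɲ/ → [n] after /d͡z/. In each pair only place changes, matching the preceding consonant, while manner and voice stay constant.
/ɲ/ is a voiced palatal nasal. The preceding trigger /ɖ/ is retroflex, so /ɲ/ must become retroflex as well.
Changing only its place to retroflex gives [ɳ] — the voiced retroflex nasal.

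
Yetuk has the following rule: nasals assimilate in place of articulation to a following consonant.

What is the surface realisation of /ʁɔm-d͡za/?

The rule targets /m/ (voiced bilabial nasal), which sits before the trigger /d͡z/ (alveolar).
A voiced alveolar nasal is [n], so the surface segment is [n].

[ʁɔnd͡za]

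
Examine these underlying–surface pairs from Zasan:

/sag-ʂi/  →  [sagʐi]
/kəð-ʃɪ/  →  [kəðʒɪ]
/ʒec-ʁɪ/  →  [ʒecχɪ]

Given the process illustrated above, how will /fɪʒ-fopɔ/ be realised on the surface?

The data show progressive voicing assimilation: /ʂ/ → [ʐ] after /g/; /ʃ/ → [ʒ] after /ð/; /ʁ/ → [χ] after /c/. In each pair only voicing changes, matching the preceding consonant, while place and manner stay constant.
/f/ is a voiceless labiodental fricative. The preceding trigger /ʒ/ is voiced, so /f/ must become voiced as well.
A voiced labiodental fricative is [v], so the surface segment is [v].

[fɪʒvopɔ]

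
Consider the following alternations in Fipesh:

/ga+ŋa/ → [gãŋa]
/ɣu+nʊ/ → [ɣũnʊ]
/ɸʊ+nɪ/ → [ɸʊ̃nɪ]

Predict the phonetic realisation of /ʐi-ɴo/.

[ʐĩɴo]

The data show regressive nasality assimilation (vowel nasalisation): /a/ → [ã] before /ŋ/; /u/ → [ũ] before /n/; /ʊ/ → [ʊ̃] before /n/ — a vowel is nasalised by an immediately following nasal consonant.
/i/ sits next to the nasal /ɴ/ and is therefore nasalised to [ĩ].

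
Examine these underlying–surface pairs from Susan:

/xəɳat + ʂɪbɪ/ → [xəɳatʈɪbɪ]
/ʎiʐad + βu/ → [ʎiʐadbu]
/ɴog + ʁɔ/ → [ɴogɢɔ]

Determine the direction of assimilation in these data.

progressive

Comparing underlying and surface forms, /ʂ/ → [ʈ] is the alternation; the neighbouring /t/ is constant.
The change fricative → stop matches the manner of the preceding /t/, identifying this as manner assimilation.
The same holds elsewhere in the data: /β/ → [b] after /d/ (fricative → stop, matching a stop); /ʁ/ → [ɢ] after /g/ (fricative → stop, matching a stop) — only manner changes, and always toward the preceding segment.
Since the segment that changes follows the conditioning segment, the assimilation is progressive.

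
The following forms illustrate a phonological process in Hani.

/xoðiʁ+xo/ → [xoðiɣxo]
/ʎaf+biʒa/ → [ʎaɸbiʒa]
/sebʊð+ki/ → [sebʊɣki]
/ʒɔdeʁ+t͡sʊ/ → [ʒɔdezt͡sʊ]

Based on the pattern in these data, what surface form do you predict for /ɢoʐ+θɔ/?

The data show regressive place assimilation: /ʁ/ → [ɣ] before /x/; /f/ → [ɸ] before /b/; /ð/ → [ɣ] before /k/; /ʁ/ → [z] before /t͡s/. In each pair only place changes, matching the following consonant, while manner and voice stay constant.
The rule targets /ʐ/ (voiced retroflex fricative), which sits before the trigger /θ/ (dental).
The voiced dental fricative is [ð], so /ʐ/ → [ð].

[ɢoðθɔ]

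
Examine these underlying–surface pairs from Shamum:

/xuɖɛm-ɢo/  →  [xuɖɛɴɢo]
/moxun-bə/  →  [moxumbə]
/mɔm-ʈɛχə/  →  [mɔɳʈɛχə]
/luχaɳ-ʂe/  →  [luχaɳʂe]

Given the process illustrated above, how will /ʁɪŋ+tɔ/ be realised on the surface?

[ʁɪntɔ]

The data show regressive place assimilation: /m/ → [ɴ] before /ɢ/; /n/ → [m] before /b/; /m/ → [ɳ] before /ʈ/. In each pair only place changes, matching the following consonant, while manner and voice stay constant.
Nothing changes in [luχaɳʂe]: there the adjacent consonants already agree in place (/ɳ/ and /ʂ/ are both retroflex), so this form is consistent with the same rule.
/ŋ/ is a voiced velar nasal. The following trigger /t/ is alveolar, so /ŋ/ must become alveolar as well.
The voiced alveolar nasal is [n], so /ŋ/ → [n].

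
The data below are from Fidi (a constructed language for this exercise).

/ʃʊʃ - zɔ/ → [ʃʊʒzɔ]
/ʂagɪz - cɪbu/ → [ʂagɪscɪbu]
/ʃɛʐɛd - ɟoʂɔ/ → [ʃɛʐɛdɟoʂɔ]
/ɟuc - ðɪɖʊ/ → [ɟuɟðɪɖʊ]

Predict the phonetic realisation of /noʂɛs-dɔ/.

The data show regressive voicing assimilation: /ʃ/ → [ʒ] before /z/; /z/ → [s] before /c/; /c/ → [ɟ] before /ð/. In each pair only voicing changes, matching the following consonant, while place and manner stay constant.
No alternation appears in [ʃɛʐɛdɟoʂɔ]: there the adjacent consonants already agree in voicing (/d/ and /ɟ/ are both voiced), so this form is consistent with the same rule.
The rule targets /s/ (voiceless alveolar fricative), which sits before the trigger /d/ (voiced).
The voiced alveolar fricative is [z], so /s/ → [z].

[noʂɛzdɔ]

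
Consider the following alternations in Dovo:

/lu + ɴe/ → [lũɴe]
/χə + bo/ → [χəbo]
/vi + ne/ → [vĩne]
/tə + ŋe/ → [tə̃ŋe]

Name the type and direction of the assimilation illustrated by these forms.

regressive nasality assimilation (vowel nasalisation)

The vowel /u/ surfaces as nasalised [ũ] next to the following nasal /ɴ/ — it has acquired the [+nasal] feature of its neighbour.
The other forms show the same pattern: /i/ → [ĩ] before /n/; /ə/ → [ə̃] before /ŋ/ — each time a vowel is nasalised next to a following nasal.
No change occurs in [χəbo] because the vowel at the boundary is adjacent to an oral consonant, not a nasal (/ə/ next to /b/).
Because the conditioning nasal is to the right of the vowel that changes, the process is regressive (anticipatory).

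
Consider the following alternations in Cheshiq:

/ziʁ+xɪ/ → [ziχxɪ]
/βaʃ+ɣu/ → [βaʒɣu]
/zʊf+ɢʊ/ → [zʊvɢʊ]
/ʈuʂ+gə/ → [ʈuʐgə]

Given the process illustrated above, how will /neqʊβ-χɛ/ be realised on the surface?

[neqʊɸχɛ]

The data show regressive voicing assimilation: /ʁ/ → [χ] before /x/; /ʃ/ → [ʒ] before /ɣ/; /f/ → [v] before /ɢ/; /ʂ/ → [ʐ] before /g/. In each pair only voicing changes, matching the following consonant, while place and manner stay constant.
/β/ is a voiced bilabial fricative. The following trigger /χ/ is voiceless, so /β/ must become voiceless as well.
A voiceless bilabial fricative is [ɸ], so the surface segment is [ɸ].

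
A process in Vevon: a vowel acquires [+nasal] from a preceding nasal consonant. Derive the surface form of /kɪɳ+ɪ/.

/ɪ/ sits next to the nasal /ɳ/ and is therefore nasalised to [ɪ̃].

[kɪɳɪ̃]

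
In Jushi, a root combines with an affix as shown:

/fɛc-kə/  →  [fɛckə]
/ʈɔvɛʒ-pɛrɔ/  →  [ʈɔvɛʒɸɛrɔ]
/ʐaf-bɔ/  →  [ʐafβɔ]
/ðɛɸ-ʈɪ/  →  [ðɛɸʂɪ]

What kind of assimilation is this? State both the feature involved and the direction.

Underlying /p/ is realised as [ɸ] next to /ʒ/; /ʒ/ itself does not change.
/p/ is a stop while /ʒ/ is a fricative; the output [ɸ] is a fricative, matching the trigger — so the feature that spreads is manner.
Place and voice are unchanged, so the assimilation is partial, not total.
The other alternating forms pattern the same way: /b/ → [β] after /f/ (stop → fricative, matching a fricative); /ʈ/ → [ʂ] after /ɸ/ (stop → fricative, matching a fricative) — only manner changes, and always toward the preceding segment.
No alternation appears in [fɛckə]: there the adjacent consonants already agree in manner (/k/ and /c/ are both stops), so this form is consistent with the same rule.
The trigger is the preceding segment, so the direction is progressive (perseverative).

progressive manner assimilation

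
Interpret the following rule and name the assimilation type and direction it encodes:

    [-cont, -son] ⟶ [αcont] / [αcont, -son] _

progressive manner assimilation

The rule copies [cont] (continuancy) from the environment onto the target stops; since [±cont] encodes the stop/fricative manner contrast, the assimilating dimension is manner.
The conditioning segment sits to the left of the focus bar, meaning the trigger precedes the segment that changes — progressive assimilation.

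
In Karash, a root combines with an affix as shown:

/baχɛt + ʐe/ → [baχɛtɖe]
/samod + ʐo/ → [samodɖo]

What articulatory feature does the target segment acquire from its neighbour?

Underlying /ʐ/ is realised as [ɖ] next to /t/; /t/ itself does not change.
The change fricative → stop matches the manner of the preceding /t/, identifying this as manner assimilation.
The same holds elsewhere in the data: /ʐ/ → [ɖ] after /d/ (fricative → stop, matching a stop) — only manner changes, and always toward the preceding segment.

manner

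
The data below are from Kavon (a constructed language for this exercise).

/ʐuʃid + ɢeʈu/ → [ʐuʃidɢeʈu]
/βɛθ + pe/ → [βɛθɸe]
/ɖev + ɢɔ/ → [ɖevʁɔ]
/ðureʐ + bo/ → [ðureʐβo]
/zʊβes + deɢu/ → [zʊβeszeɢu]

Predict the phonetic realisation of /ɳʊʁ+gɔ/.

[ɳʊʁɣɔ]

The data show progressive manner assimilation: /p/ → [ɸ] after /θ/; /ɢ/ → [ʁ] after /v/; /b/ → [β] after /ʐ/; /d/ → [z] after /s/. In each pair only manner changes, matching the preceding consonant, while place and voice stay constant.
No alternation appears in [ʐuʃidɢeʈu]: there the adjacent consonants already agree in manner (/ɢ/ and /d/ are both stops), so this form is consistent with the same rule.
The rule targets /g/ (voiced velar stop), which sits after the trigger /ʁ/ (fricative).
A voiced velar fricative is [ɣ], so the surface segment is [ɣ].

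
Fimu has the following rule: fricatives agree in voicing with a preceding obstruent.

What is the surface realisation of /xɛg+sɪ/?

/s/ is a voiceless alveolar fricative. The preceding trigger /g/ is voiced, so /s/ must become voiced as well.
A voiced alveolar fricative is [z], so the surface segment is [z].

[xɛgzɪ]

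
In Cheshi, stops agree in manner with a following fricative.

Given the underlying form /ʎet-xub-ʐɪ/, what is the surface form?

[ʎesxuβʐɪ]

The rule targets /t/ (voiceless alveolar stop), which sits before the trigger /x/ (fricative).
The voiceless alveolar fricative is [s], so /t/ → [s].
At the second juncture, /b/ likewise becomes [β] adjacent to /ʐ/.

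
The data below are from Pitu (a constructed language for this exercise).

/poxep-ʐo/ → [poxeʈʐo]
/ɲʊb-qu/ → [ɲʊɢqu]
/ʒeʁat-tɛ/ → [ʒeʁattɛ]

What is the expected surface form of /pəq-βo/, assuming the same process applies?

The data show regressive place assimilation: /p/ → [ʈ] before /ʐ/; /b/ → [ɢ] before /q/. In each pair only place changes, matching the following consonant, while manner and voice stay constant.
No alternation appears in [ʒeʁattɛ]: there the adjacent consonants already agree in place (/t/ and /t/ are both alveolar), so this form is consistent with the same rule.
The rule targets /q/ (voiceless uvular stop), which sits before the trigger /β/ (bilabial).
Changing only its place to bilabial gives [p] — the voiceless bilabial stop.

[pəpβo]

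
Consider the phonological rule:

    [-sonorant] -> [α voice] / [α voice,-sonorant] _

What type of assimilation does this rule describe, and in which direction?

progressive voicing assimilation

The shared variable α links the value of [voice] on the target to the same value on the neighbouring segment, so voicing is the feature that assimilates.
Since the environment is written before the underscore, the trigger precedes the target; the direction is progressive.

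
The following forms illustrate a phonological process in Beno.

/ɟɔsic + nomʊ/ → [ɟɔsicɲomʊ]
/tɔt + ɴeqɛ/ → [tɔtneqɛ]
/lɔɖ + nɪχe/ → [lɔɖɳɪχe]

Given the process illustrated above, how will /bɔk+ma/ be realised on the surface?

[bɔkŋa]

The data show progressive place assimilation: /n/ → [ɲ] after /c/; /ɴ/ → [n] after /t/; /n/ → [ɳ] after /ɖ/. In each pair only place changes, matching the preceding consonant, while manner and voice stay constant.
/m/ is a voiced bilabial nasal. The preceding trigger /k/ is velar, so /m/ must become velar as well.
The voiced velar nasal is [ŋ], so /m/ → [ŋ].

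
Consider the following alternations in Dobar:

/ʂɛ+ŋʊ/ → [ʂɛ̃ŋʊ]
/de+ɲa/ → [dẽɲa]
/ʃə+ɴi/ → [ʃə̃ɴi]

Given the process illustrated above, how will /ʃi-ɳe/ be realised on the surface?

The data show regressive nasality assimilation (vowel nasalisation): /ɛ/ → [ɛ̃] before /ŋ/; /e/ → [ẽ] before /ɲ/; /ə/ → [ə̃] before /ɴ/ — a vowel is nasalised by an immediately following nasal consonant.
/i/ sits next to the nasal /ɳ/ and is therefore nasalised to [ĩ].

[ʃĩɳe]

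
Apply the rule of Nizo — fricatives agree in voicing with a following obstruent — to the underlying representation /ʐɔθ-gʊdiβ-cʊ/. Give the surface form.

/θ/ is a voiceless dental fricative. The following trigger /g/ is voiced, so /θ/ must become voiced as well.
A voiced dental fricative is [ð], so the surface segment is [ð].
The same rule applies at the second boundary: /β/ → [ɸ] next to /c/.

[ʐɔðgʊdiɸcʊ]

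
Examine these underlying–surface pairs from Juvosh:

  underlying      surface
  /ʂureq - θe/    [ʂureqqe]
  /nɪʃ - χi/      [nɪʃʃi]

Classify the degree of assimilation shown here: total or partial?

The segment that alternates is /θ/, which surfaces as [q] when adjacent to /q/.
The output [q] is identical to the trigger /q/ — every feature (place, manner, voicing) has been copied — so this is total assimilation.
The remaining alternation confirms this: /χ/ → [ʃ] after /ʃ/ — in each case the output is a copy of the preceding consonant.

total assimilation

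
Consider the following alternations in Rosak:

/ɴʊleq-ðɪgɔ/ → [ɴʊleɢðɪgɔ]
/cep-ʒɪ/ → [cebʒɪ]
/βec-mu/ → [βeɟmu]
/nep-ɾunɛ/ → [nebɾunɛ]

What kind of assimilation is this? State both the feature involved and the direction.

Underlying /q/ is realised as [ɢ] next to /ð/; /ð/ itself does not change.
/q/ is voiceless while /ð/ is voiced; the output [ɢ] is voiced, matching the trigger — so the feature that spreads is voicing.
Place and manner are unchanged, so the assimilation is partial, not total.
Checking the remaining alternations: /p/ → [b] before /ʒ/ (voiceless → voiced, matching voiced); /c/ → [ɟ] before /m/ (voiceless → voiced, matching voiced); /p/ → [b] before /ɾ/ (voiceless → voiced, matching voiced) — only voicing changes, and always toward the following segment.
The trigger is the following segment, so the direction is regressive (anticipatory).

regressive voicing assimilation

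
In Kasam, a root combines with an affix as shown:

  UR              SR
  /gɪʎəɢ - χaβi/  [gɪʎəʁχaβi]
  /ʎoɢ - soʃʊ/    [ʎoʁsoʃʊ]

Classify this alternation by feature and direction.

regressive manner assimilation

Comparing underlying and surface forms, /ɢ/ → [ʁ] is the alternation; the neighbouring /χ/ is constant.
/ɢ/ is a stop while /χ/ is a fricative; the output [ʁ] is a fricative, matching the trigger — so the feature that spreads is manner.
Place and voice are unchanged, so the assimilation is partial, not total.
The other alternating form patterns the same way: /ɢ/ → [ʁ] before /s/ (stop → fricative, matching a fricative) — only manner changes, and always toward the following segment.
Since the segment that changes precedes the conditioning segment, the assimilation is regressive.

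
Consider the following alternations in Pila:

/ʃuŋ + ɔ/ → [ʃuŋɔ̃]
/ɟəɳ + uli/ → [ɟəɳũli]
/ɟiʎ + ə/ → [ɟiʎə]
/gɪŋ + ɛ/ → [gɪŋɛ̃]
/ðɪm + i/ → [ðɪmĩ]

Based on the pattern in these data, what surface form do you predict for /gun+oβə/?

[gunõβə]

The data show progressive nasality assimilation (vowel nasalisation): /ɔ/ → [ɔ̃] after /ŋ/; /u/ → [ũ] after /ɳ/; /ɛ/ → [ɛ̃] after /ŋ/; /i/ → [ĩ] after /m/ — a vowel is nasalised by an immediately preceding nasal consonant.
No change occurs in [ɟiʎə] because the vowel at the boundary is adjacent to an oral consonant, not a nasal (/ə/ next to /ʎ/).
The vowel /o/ is adjacent to the preceding nasal /n/, so it acquires [+nasal] and surfaces as [õ].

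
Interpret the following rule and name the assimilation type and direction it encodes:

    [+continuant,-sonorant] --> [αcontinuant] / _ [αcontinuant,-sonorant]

regressive manner assimilation

The rule copies [continuant] (continuancy) from the environment onto the target fricatives; since [±continuant] encodes the stop/fricative manner contrast, the assimilating dimension is manner.
The conditioning segment sits to the right of the focus bar, meaning the trigger follows the segment that changes — regressive assimilation.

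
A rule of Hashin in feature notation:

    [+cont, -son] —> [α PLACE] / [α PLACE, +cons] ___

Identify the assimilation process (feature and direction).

The rule copies the place features (abbreviated [PLACE]) from the environment onto the target, so the assimilating feature is place.
Since the environment is written before the underscore, the trigger precedes the target; the direction is progressive.

progressive place assimilation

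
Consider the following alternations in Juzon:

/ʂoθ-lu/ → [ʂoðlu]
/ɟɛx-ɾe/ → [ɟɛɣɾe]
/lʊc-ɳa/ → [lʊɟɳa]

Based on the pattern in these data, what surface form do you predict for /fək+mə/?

The data show regressive voicing assimilation: /θ/ → [ð] before /l/; /x/ → [ɣ] before /ɾ/; /c/ → [ɟ] before /ɳ/. In each pair only voicing changes, matching the following consonant, while place and manner stay constant.
/k/ is a voiceless velar stop. The following trigger /m/ is voiced, so /k/ must become voiced as well.
Changing only its voicing to voiced gives [g] — the voiced velar stop.

[fəgmə]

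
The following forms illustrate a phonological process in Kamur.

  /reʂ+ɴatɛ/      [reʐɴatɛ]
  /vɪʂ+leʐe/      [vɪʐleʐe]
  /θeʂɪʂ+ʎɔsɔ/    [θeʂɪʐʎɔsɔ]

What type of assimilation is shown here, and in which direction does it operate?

The segment that alternates is /ʂ/, which surfaces as [ʐ] when adjacent to /ɴ/.
The change voiceless → voiced matches the voicing of the following /ɴ/, identifying this as voicing assimilation.
Place and manner are unchanged, so the assimilation is partial, not total.
The same holds elsewhere in the data: /ʂ/ → [ʐ] before /l/ (voiceless → voiced, matching voiced); /ʂ/ → [ʐ] before /ʎ/ (voiceless → voiced, matching voiced) — only voicing changes, and always toward the following segment.
The trigger is the following segment, so the direction is regressive (anticipatory).

regressive voicing assimilation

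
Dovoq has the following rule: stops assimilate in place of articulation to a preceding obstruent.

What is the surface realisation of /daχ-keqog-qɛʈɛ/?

/k/ is a voiceless velar stop. The preceding trigger /χ/ is uvular, so /k/ must become uvular as well.
Changing only its place to uvular gives [q] — the voiceless uvular stop.
At the second juncture, /q/ likewise becomes [k] adjacent to /g/.

[daχqeqogkɛʈɛ]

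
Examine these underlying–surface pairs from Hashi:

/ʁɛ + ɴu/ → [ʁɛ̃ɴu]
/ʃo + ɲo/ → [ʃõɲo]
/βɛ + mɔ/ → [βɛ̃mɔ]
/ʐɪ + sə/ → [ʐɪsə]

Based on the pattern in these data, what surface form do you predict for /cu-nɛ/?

[cũnɛ]

The data show regressive nasality assimilation (vowel nasalisation): /ɛ/ → [ɛ̃] before /ɴ/; /o/ → [õ] before /ɲ/; /ɛ/ → [ɛ̃] before /m/ — a vowel is nasalised by an immediately following nasal consonant.
No change occurs in [ʐɪsə] because the vowel at the boundary is adjacent to an oral consonant, not a nasal (/ɪ/ next to /s/).
The vowel /u/ is adjacent to the following nasal /n/, so it acquires [+nasal] and surfaces as [ũ].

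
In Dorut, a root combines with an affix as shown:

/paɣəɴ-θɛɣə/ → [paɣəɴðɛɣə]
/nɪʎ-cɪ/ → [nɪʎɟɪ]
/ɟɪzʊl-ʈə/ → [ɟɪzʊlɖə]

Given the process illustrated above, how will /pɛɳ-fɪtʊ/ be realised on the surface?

The data show progressive voicing assimilation: /θ/ → [ð] after /ɴ/; /c/ → [ɟ] after /ʎ/; /ʈ/ → [ɖ] after /l/. In each pair only voicing changes, matching the preceding consonant, while place and manner stay constant.
/f/ is a voiceless labiodental fricative. The preceding trigger /ɳ/ is voiced, so /f/ must become voiced as well.
Changing only its voicing to voiced gives [v] — the voiced labiodental fricative.

[pɛɳvɪtʊ]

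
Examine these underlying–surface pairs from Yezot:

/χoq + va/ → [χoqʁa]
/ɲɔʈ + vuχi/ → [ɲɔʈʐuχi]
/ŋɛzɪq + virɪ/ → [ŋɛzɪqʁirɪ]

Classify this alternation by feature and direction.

The segment that alternates is /v/, which surfaces as [ʁ] when adjacent to /q/.
/v/ is labiodental while /q/ is uvular; the output [ʁ] is uvular, matching the trigger — so the feature that spreads is place.
Manner and voice are unchanged, so the assimilation is partial, not total.
The other alternating form patterns the same way: /v/ → [ʐ] after /ʈ/ (labiodental → retroflex, matching retroflex) — only place changes, and always toward the preceding segment.
The trigger is the preceding segment, so the direction is progressive (perseverative).

progressive place assimilation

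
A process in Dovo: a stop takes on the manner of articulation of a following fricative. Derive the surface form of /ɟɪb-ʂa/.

The rule targets /b/ (voiced bilabial stop), which sits before the trigger /ʂ/ (fricative).
Changing only its manner to fricative gives [β] — the voiced bilabial fricative.

[ɟɪβʂa]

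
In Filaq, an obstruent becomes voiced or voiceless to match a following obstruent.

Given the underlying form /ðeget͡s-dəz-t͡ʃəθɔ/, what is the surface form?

[ðeged͡zdəst͡ʃəθɔ]

/t͡s/ is a voiceless alveolar affricate. The following trigger /d/ is voiced, so /t͡s/ must become voiced as well.
A voiced alveolar affricate is [d͡z], so the surface segment is [d͡z].
At the second juncture, /z/ likewise becomes [s] adjacent to /t͡ʃ/.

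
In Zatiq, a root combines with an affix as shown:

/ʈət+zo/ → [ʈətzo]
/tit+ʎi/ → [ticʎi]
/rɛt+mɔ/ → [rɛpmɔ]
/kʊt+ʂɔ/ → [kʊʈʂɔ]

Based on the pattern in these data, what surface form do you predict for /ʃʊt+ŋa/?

The data show regressive place assimilation: /t/ → [c] before /ʎ/; /t/ → [p] before /m/; /t/ → [ʈ] before /ʂ/. In each pair only place changes, matching the following consonant, while manner and voice stay constant.
No alternation appears in [ʈətzo]: there the adjacent consonants already agree in place (/t/ and /z/ are both alveolar), so this form is consistent with the same rule.
The rule targets /t/ (voiceless alveolar stop), which sits before the trigger /ŋ/ (velar).
Changing only its place to velar gives [k] — the voiceless velar stop.

[ʃʊkŋa]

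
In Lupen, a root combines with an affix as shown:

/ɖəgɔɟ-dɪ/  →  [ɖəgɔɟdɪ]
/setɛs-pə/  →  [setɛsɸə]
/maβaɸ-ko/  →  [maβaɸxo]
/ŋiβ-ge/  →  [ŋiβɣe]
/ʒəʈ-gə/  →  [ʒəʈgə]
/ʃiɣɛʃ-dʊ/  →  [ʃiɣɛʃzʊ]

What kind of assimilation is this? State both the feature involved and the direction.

Comparing underlying and surface forms, /p/ → [ɸ] is the alternation; the neighbouring /s/ is constant.
The change stop → fricative matches the manner of the preceding /s/, identifying this as manner assimilation.
Place and voice are unchanged, so the assimilation is partial, not total.
The other alternating forms pattern the same way: /k/ → [x] after /ɸ/ (stop → fricative, matching a fricative); /g/ → [ɣ] after /β/ (stop → fricative, matching a fricative); /d/ → [z] after /ʃ/ (stop → fricative, matching a fricative) — only manner changes, and always toward the preceding segment.
Nothing changes in [ɖəgɔɟdɪ], [ʒəʈgə]: there the adjacent consonants already agree in manner (/d/ and /ɟ/ are both stops; /g/ and /ʈ/ are both stops), so these forms are consistent with the same rule.
Since the segment that changes follows the conditioning segment, the assimilation is progressive.

progressive manner assimilation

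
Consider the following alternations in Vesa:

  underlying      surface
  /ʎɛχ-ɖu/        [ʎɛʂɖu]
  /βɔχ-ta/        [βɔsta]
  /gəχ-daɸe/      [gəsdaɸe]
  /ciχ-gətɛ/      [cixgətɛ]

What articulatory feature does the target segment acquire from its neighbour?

The segment that alternates is /χ/, which surfaces as [ʂ] when adjacent to /ɖ/.
The change uvular → retroflex matches the place of the following /ɖ/, identifying this as place assimilation.
The other alternating forms pattern the same way: /χ/ → [s] before /t/ (uvular → alveolar, matching alveolar); /χ/ → [s] before /d/ (uvular → alveolar, matching alveolar); /χ/ → [x] before /g/ (uvular → velar, matching velar) — only place changes, and always toward the following segment.

place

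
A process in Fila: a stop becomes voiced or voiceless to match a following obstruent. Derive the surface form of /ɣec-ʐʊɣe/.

The rule targets /c/ (voiceless palatal stop), which sits before the trigger /ʐ/ (voiced).
The voiced palatal stop is [ɟ], so /c/ → [ɟ].

[ɣeɟʐʊɣe]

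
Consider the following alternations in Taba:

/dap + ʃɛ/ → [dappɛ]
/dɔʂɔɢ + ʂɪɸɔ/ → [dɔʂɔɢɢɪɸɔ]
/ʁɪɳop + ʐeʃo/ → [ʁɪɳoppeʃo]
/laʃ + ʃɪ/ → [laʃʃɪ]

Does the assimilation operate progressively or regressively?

Underlying /ʃ/ is realised as [p] next to /p/; /p/ itself does not change.
The output [p] is identical to the trigger /p/ — every feature (place, manner, voicing) has been copied — so this is total assimilation.
The other forms behave the same way: /ʂ/ → [ɢ] after /ɢ/; /ʐ/ → [p] after /p/ — in each case the output is a copy of the preceding consonant.
In [laʃʃɪ] the two consonants at the boundary are already identical (/ʃ/ + /ʃ/), so the rule applies vacuously and nothing changes.
Since the segment that changes follows the conditioning segment, the assimilation is progressive.

progressive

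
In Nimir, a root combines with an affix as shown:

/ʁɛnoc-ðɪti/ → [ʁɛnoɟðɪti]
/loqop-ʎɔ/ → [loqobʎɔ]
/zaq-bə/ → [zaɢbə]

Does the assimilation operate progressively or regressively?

Underlying /c/ is realised as [ɟ] next to /ð/; /ð/ itself does not change.
The change voiceless → voiced matches the voicing of the following /ð/, identifying this as voicing assimilation.
The same holds elsewhere in the data: /p/ → [b] before /ʎ/ (voiceless → voiced, matching voiced); /q/ → [ɢ] before /b/ (voiceless → voiced, matching voiced) — only voicing changes, and always toward the following segment.
Since the segment that changes precedes the conditioning segment, the assimilation is regressive.

regressive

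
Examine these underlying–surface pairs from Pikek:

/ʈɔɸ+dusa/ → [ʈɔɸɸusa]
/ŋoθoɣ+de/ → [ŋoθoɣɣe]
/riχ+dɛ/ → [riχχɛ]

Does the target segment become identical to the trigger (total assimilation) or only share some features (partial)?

Comparing underlying and surface forms, /d/ → [ɸ] is the alternation; the neighbouring /ɸ/ is constant.
The output [ɸ] is identical to the trigger /ɸ/ — every feature (place, manner, voicing) has been copied — so this is total assimilation.
The remaining alternations confirm this: /d/ → [ɣ] after /ɣ/; /d/ → [χ] after /χ/ — in each case the output is a copy of the preceding consonant.

total assimilation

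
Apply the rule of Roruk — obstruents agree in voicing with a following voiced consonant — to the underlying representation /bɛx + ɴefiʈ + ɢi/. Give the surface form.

/x/ is a voiceless velar fricative. The following trigger /ɴ/ is voiced, so /x/ must become voiced as well.
A voiced velar fricative is [ɣ], so the surface segment is [ɣ].
At the second juncture, /ʈ/ likewise becomes [ɖ] adjacent to /ɢ/.

[bɛɣɴefiɖɢi]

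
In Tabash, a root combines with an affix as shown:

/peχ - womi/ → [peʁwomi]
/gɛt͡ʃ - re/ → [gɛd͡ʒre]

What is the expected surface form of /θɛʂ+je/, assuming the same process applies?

The data show regressive voicing assimilation: /χ/ → [ʁ] before /w/; /t͡ʃ/ → [d͡ʒ] before /r/. In each pair only voicing changes, matching the following consonant, while place and manner stay constant.
/ʂ/ is a voiceless retroflex fricative. The following trigger /j/ is voiced, so /ʂ/ must become voiced as well.
Changing only its voicing to voiced gives [ʐ] — the voiced retroflex fricative.

[θɛʐje]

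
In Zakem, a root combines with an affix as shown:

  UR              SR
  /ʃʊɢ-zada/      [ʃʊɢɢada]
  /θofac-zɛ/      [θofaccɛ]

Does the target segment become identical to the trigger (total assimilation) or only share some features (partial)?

The segment that alternates is /z/, which surfaces as [ɢ] when adjacent to /ɢ/.
The output [ɢ] is identical to the trigger /ɢ/ — every feature (place, manner, voicing) has been copied — so this is total assimilation.
The remaining alternation confirms this: /z/ → [c] after /c/ — in each case the output is a copy of the preceding consonant.

total assimilation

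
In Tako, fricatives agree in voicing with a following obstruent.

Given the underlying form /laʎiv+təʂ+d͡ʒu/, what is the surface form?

The rule targets /v/ (voiced labiodental fricative), which sits before the trigger /t/ (voiceless).
Changing only its voicing to voiceless gives [f] — the voiceless labiodental fricative.
At the second juncture, /ʂ/ likewise becomes [ʐ] adjacent to /d͡ʒ/.

[laʎiftəʐd͡ʒu]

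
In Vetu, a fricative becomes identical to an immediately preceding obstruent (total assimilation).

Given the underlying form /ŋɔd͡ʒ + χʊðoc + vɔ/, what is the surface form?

[ŋɔd͡ʒd͡ʒʊðoccɔ]

/χ/ is the segment targeted by the rule; it sits immediately after /d͡ʒ/, so it assimilates completely and surfaces as [d͡ʒ].
At the second juncture, /v/ likewise becomes [c] adjacent to /c/.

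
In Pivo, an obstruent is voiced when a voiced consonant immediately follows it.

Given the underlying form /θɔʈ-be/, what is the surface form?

[θɔɖbe]

/ʈ/ is a voiceless retroflex stop. The following trigger /b/ is voiced, so /ʈ/ must become voiced as well.
The voiced retroflex stop is [ɖ], so /ʈ/ → [ɖ].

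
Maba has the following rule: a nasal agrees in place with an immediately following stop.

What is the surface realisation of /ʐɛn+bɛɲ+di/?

The rule targets /n/ (voiced alveolar nasal), which sits before the trigger /b/ (bilabial).
Changing only its place to bilabial gives [m] — the voiced bilabial nasal.
At the second juncture, /ɲ/ likewise becomes [n] adjacent to /d/.

[ʐɛmbɛndi]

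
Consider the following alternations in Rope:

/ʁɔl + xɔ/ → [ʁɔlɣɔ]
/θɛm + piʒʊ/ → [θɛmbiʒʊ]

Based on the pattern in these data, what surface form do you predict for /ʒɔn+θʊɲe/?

[ʒɔnðʊɲe]

The data show progressive voicing assimilation: /x/ → [ɣ] after /l/; /p/ → [b] after /m/. In each pair only voicing changes, matching the preceding consonant, while place and manner stay constant.
/θ/ is a voiceless dental fricative. The preceding trigger /n/ is voiced, so /θ/ must become voiced as well.
A voiced dental fricative is [ð], so the surface segment is [ð].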